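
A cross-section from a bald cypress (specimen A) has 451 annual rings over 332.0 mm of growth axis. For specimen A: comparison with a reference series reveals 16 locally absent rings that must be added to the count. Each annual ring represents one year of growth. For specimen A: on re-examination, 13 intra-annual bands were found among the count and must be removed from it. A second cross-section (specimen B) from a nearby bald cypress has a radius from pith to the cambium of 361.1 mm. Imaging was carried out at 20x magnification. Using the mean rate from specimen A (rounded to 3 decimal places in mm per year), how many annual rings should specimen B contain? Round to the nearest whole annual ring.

Specimen A: adjusted count: 451 − 13 + 16 = 454 annual rings.
A: Mean rate = 332.0 mm / 454 years ≈ 0.731 mm/yr.
B spans 361.1 / 0.731 = 493.98 years ≈ 494 annual rings.

494 annual rings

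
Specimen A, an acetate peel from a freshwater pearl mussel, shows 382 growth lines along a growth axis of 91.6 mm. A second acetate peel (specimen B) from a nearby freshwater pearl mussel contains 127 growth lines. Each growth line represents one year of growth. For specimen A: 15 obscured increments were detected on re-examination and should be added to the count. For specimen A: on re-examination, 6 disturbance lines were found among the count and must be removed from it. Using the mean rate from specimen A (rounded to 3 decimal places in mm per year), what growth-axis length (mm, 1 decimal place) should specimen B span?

Specimen A: adjusted count: 382 − 6 + 15 = 391 growth lines.
A: Mean rate = 91.6 mm / 391 years ≈ 0.234 mm/yr.
B's length ≈ 0.234 × 127 = 29.7 mm.

29.7 mm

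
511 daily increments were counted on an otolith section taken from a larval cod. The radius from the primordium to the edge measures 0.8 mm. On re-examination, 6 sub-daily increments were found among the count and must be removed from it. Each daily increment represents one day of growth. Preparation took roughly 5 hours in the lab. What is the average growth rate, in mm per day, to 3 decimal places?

0.002 mm per day

After corrections the count is 511 − 6 = 505 daily increments.
Extension rate ≈ 0.8 / 505 = 0.002 mm per day.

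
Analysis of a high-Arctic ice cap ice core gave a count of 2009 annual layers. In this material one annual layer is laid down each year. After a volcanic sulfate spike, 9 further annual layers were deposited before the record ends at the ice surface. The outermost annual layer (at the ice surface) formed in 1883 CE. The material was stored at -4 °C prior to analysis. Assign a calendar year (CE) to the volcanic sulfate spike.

9 annual layers post-date the volcanic sulfate spike.
Counting back 9 years from 1883 CE places the volcanic sulfate spike in 1883 − 9 = 1874 CE.

1874 CE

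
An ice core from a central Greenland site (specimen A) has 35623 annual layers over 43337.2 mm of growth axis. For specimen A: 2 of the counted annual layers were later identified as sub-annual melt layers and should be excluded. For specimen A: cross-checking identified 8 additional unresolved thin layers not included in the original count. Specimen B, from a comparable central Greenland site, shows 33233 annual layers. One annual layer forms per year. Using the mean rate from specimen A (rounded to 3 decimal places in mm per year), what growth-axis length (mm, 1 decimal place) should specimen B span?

40411.3 mm

Specimen A: correcting the raw count gives 35623 − 2 + 8 = 35629 true annual layers.
A: Extension rate ≈ 43337.2 / 35629 = 1.216 mm per year.
B's length ≈ 1.216 × 33233 = 40411.3 mm.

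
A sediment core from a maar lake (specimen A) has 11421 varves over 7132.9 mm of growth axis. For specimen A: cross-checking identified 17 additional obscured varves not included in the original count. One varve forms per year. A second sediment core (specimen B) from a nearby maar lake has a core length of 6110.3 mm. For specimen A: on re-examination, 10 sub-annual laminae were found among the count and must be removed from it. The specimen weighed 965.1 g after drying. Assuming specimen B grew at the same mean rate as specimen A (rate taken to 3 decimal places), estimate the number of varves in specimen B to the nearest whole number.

9792 varves

Specimen A: true varve count = 11421 − 10 + 17 = 11428.
A: 7132.9 mm over 11428 years gives 7132.9 / 11428 ≈ 0.624 mm per year.
B spans 6110.3 / 0.624 = 9792.15 years ≈ 9792 varves.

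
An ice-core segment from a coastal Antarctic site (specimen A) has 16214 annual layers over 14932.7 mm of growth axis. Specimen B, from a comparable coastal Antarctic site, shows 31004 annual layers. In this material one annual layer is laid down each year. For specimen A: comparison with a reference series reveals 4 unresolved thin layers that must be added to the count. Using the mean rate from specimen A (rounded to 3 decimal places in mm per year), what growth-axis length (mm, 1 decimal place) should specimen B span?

Specimen A: adjusted count: 16214 + 4 = 16218 annual layers.
A: Mean rate = 14932.7 mm / 16218 years ≈ 0.921 mm/yr.
For B, 0.921 mm/year × 31004 years = 28554.7 mm.

28554.7 mm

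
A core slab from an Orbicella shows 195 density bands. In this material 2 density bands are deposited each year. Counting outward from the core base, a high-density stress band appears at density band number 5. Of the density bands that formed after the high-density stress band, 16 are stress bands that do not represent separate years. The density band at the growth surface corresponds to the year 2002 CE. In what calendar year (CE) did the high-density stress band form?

The high-density stress band sits at density band 5 from the core base, so 195 − 5 = 190 density bands formed after it.
190 − 16 false = 174 true density bands after the high-density stress band.
Dividing by 2 density bands per year: 174 / 2 = 87 years.
Counting back 87 years from 2002 CE places the high-density stress band in 2002 − 87 = 1915 CE.

1915 CE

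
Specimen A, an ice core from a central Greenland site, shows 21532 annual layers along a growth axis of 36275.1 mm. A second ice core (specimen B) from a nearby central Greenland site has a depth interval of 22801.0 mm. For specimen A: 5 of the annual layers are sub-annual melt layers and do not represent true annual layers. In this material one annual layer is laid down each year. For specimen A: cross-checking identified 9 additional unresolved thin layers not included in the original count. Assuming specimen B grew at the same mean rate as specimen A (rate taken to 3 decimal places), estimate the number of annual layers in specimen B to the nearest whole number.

13540 annual layers

Specimen A: true annual layer count = 21532 − 5 + 9 = 21536.
A: Mean rate = 36275.1 mm / 21536 years ≈ 1.684 mm per year.
For B, 22801.0 / 1.684 = 13539.79 years ≈ 13540 annual layers.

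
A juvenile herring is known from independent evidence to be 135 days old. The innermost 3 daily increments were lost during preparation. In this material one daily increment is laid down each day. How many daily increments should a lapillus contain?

132 daily increments

At one daily increment per day, 135 days correspond to 135 daily increments.
Subtracting the 3 daily increments not captured gives 135 − 3 = 132 daily increments in the record.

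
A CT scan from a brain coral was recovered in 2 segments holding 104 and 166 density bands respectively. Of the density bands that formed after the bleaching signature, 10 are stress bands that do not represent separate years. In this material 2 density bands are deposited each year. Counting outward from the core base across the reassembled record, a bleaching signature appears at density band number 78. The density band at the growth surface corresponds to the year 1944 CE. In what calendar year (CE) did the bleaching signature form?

Total density bands = 104 + 166 = 270.
270 − 78 = 192 density bands lie beyond the bleaching signature toward the growth surface.
Removing the 10 false density bands leaves 192 − 10 = 182 true density bands beyond the bleaching signature.
With 2 density bands per year, 182 / 2 = 91 years.
Counting back 91 years from 1944 CE places the bleaching signature in 1944 − 91 = 1853 CE.

1853 CE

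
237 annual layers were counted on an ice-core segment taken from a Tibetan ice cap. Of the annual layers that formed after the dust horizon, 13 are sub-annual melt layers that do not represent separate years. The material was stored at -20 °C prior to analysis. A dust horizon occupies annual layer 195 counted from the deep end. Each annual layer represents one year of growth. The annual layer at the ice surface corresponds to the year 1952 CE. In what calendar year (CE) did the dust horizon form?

1923 CE

Between annual layer 195 and the ice surface there are 237 − 195 = 42 annual layers.
Excluding 13 false annual layers: 42 − 13 = 29.
The annual layer at the ice surface is 1952 CE, so the dust horizon dates to 1952 − 29 = 1923 CE.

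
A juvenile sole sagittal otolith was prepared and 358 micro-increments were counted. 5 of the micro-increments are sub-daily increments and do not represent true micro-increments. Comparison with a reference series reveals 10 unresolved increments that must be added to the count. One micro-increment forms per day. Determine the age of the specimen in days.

363 days

Correcting the raw count gives 358 − 5 + 10 = 363 true micro-increments.
One micro-increment per day makes the duration 363 days.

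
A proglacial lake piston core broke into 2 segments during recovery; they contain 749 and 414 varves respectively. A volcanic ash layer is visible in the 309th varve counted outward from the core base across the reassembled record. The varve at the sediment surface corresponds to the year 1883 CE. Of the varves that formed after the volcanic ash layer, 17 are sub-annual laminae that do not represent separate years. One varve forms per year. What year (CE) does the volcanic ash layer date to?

Total varves = 749 + 414 = 1163.
1163 − 309 = 854 varves lie beyond the volcanic ash layer toward the sediment surface.
Excluding 17 false varves: 854 − 17 = 837.
Counting back 837 years from 1883 CE places the volcanic ash layer in 1883 − 837 = 1046 CE.

1046 CE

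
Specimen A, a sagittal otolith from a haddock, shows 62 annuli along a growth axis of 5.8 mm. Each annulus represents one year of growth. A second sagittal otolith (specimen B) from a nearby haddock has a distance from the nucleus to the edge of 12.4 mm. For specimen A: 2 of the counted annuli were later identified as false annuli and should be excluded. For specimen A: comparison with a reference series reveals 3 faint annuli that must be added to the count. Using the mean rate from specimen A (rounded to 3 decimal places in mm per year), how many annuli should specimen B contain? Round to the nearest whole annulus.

Specimen A: true annulus count = 62 − 2 + 3 = 63.
A: 5.8 mm over 63 years gives 5.8 / 63 ≈ 0.092 mm/year.
B spans 12.4 / 0.092 = 134.78 years ≈ 135 annuli.

135 annuli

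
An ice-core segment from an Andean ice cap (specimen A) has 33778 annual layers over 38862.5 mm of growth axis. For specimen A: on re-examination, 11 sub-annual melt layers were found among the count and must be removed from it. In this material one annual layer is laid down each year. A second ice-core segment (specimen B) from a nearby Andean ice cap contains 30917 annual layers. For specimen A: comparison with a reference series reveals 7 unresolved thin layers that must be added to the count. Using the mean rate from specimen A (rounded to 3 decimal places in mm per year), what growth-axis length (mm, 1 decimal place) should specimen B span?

Specimen A: true annual layer count = 33778 − 11 + 7 = 33774.
A: Extension rate ≈ 38862.5 / 33774 = 1.151 mm per year.
Length of B = 1.151 × 30917 = 35585.5 mm.

35585.5 mm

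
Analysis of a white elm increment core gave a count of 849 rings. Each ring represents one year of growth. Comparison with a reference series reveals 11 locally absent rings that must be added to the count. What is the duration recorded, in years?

860 yr

After corrections the count is 849 + 11 = 860 rings.
With a one-to-one ring periodicity this is 860 years.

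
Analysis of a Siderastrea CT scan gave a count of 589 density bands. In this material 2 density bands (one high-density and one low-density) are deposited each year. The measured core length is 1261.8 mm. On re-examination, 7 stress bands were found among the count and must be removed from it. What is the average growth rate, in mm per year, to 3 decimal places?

Correcting the raw count gives 589 − 7 = 582 true density bands.
Dividing by 2 density bands per year: 582 / 2 = 291 years.
Mean rate = 1261.8 mm / 291 years ≈ 4.336 mm per year.

4.336 mm per year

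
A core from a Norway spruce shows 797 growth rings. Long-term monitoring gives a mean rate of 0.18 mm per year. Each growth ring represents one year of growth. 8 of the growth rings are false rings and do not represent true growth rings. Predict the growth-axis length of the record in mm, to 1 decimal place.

Adjusted count: 797 − 8 = 789 growth rings.
789 years at 0.18 mm/year gives 0.18 × 789 = 142.0 mm.

142.0 mm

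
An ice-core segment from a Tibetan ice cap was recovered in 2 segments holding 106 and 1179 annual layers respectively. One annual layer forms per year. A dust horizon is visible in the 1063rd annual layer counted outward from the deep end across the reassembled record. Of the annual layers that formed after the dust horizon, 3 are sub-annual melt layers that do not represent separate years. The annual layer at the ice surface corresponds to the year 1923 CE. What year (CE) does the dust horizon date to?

1704 CE

Total annual layers = 106 + 1179 = 1285.
Between annual layer 1063 and the ice surface there are 1285 − 1063 = 222 annual layers.
222 − 3 false = 219 true annual layers after the dust horizon.
Counting back 219 years from 1923 CE places the dust horizon in 1923 − 219 = 1704 CE.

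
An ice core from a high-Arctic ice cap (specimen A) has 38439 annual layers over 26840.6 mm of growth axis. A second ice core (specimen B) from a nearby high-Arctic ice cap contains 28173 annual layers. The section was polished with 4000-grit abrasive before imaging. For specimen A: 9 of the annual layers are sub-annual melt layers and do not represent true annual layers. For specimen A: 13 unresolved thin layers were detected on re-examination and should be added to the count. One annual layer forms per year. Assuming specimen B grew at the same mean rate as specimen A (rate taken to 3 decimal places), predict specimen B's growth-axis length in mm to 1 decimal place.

Specimen A: correcting the raw count gives 38439 − 9 + 13 = 38443 true annual layers.
A: 26840.6 mm over 38443 years gives 26840.6 / 38443 ≈ 0.698 mm/year.
Length of B = 0.698 × 28173 = 19664.8 mm.

19664.8 mm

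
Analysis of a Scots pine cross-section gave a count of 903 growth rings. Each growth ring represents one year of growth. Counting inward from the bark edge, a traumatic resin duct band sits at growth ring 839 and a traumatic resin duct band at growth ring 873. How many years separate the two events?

34 years

The two markers are separated by 873 − 839 = 34 growth rings.
That is 34 years at one growth ring per year.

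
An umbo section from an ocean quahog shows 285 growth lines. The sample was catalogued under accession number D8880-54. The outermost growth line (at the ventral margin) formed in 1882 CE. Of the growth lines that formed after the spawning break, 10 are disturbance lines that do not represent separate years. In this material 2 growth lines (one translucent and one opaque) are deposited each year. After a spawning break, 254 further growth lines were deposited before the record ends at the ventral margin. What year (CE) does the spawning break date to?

1760 CE

There are 254 growth lines younger than the spawning break.
Excluding 10 false growth lines: 254 − 10 = 244.
With 2 growth lines per year, 244 / 2 = 122 years.
Counting back 122 years from 1882 CE places the spawning break in 1882 − 122 = 1760 CE.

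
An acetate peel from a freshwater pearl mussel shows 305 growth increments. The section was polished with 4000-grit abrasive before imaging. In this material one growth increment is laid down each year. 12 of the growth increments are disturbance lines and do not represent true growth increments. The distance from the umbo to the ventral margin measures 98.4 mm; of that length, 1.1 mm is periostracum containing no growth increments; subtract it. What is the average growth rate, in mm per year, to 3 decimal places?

0.332 mm per year

After corrections the count is 305 − 12 = 293 growth increments.
Removing the 1.1 mm offcut leaves 98.4 − 1.1 = 97.3 mm.
Extension rate ≈ 97.3 / 293 = 0.332 mm per year.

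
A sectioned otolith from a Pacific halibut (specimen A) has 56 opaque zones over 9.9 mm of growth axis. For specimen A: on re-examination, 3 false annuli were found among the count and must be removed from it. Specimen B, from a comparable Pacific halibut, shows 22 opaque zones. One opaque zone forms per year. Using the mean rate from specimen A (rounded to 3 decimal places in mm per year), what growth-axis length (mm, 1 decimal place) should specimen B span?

4.1 mm

Specimen A: adjusted count: 56 − 3 = 53 opaque zones.
A: Mean rate = 9.9 mm / 53 years ≈ 0.187 mm/year.
For B, 0.187 mm/year × 22 years = 4.1 mm.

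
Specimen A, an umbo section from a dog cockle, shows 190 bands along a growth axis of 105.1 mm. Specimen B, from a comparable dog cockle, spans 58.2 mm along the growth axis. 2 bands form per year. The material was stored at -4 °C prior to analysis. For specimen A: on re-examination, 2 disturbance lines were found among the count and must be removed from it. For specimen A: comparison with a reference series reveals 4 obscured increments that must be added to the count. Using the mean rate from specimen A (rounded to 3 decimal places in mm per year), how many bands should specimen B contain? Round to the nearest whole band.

Specimen A: correcting the raw count gives 190 − 2 + 4 = 192 true bands.
Specimen A: 192 bands at 2 per year is 192 / 2 = 96 years.
A: 105.1 mm over 96 years gives 105.1 / 96 ≈ 1.095 mm per year.
For B, 58.2 / 1.095 = 53.15 years; at 2 bands per year that is 53.15 × 2 ≈ 106 bands.

106 bands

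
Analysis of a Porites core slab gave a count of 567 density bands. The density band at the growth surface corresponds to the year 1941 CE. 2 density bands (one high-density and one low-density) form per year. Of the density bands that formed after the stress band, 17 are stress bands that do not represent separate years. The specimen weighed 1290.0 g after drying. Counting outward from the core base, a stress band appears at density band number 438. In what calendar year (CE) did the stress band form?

The stress band sits at density band 438 from the core base, so 567 − 438 = 129 density bands formed after it.
Removing the 17 false density bands leaves 129 − 17 = 112 true density bands beyond the stress band.
112 density bands at 2 per year is 112 / 2 = 56 years.
The density band at the growth surface is 1941 CE, so the stress band dates to 1941 − 56 = 1885 CE.

1885 CE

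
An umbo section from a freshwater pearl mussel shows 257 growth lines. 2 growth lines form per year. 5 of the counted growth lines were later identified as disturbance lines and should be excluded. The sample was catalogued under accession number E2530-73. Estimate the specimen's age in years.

True growth line count = 257 − 5 = 252.
252 growth lines at 2 per year is 252 / 2 = 126 years.

126 years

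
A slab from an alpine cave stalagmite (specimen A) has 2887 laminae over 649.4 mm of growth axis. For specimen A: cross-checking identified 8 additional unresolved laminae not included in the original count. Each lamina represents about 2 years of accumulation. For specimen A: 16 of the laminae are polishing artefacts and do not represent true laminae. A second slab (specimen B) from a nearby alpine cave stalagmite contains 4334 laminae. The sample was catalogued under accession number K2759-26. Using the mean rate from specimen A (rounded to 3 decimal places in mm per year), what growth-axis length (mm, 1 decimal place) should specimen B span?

979.5 mm

Specimen A: correcting the raw count gives 2887 − 16 + 8 = 2879 true laminae.
Specimen A: at 2 years per lamina, 2879 × 2 = 5758 years.
A: Mean rate = 649.4 mm / 5758 years ≈ 0.113 mm per year.
Specimen B: multiplying by 2 years per lamina: 4334 × 2 = 8668 years. B's length ≈ 0.113 × 8668 = 979.5 mm.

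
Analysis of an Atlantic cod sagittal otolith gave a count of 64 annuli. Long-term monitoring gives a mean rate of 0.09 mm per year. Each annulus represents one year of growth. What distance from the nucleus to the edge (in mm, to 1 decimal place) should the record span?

5.8 mm

64 years of growth are recorded.
Predicted length = 0.09 mm/year × 64 years = 5.8 mm.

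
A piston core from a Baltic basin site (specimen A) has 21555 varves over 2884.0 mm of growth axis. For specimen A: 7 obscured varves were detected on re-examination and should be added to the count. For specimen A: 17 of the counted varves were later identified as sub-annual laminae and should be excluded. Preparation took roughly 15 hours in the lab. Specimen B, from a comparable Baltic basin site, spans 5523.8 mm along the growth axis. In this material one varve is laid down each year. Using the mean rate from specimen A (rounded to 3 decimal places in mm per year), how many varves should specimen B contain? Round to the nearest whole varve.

Specimen A: true varve count = 21555 − 17 + 7 = 21545.
A: Extension rate ≈ 2884.0 / 21545 = 0.134 mm per year.
B spans 5523.8 / 0.134 = 41222.39 years ≈ 41222 varves.

41222 varves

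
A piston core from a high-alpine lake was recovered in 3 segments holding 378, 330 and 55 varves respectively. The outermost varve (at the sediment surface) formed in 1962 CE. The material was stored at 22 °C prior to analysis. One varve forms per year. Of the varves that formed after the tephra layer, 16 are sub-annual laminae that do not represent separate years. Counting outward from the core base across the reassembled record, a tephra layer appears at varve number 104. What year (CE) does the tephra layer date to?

Total varves = 378 + 330 + 55 = 763.
Between varve 104 and the sediment surface there are 763 − 104 = 659 varves.
659 − 16 false = 643 true varves after the tephra layer.
1962 − 643 = 1319 CE.

1319 CE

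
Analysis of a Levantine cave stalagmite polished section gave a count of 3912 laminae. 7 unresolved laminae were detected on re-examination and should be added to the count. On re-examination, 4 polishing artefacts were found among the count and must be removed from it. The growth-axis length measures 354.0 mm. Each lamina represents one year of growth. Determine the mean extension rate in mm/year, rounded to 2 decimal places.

Adjusted count: 3912 − 4 + 7 = 3915 laminae.
Extension rate ≈ 354.0 / 3915 = 0.09 mm/year.

0.09 mm/year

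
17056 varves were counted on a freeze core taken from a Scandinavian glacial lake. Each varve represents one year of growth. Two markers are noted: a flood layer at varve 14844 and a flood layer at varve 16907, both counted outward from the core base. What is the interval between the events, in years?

2063 years

The two markers are separated by 16907 − 14844 = 2063 varves.
At one varve per year, 2063 years elapsed between them.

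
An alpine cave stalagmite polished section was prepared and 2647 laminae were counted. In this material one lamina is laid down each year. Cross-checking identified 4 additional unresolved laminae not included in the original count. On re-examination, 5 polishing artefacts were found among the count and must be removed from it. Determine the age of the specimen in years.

Adjusted count: 2647 − 5 + 4 = 2646 laminae.
At one lamina per year, that is 2646 years.

2646 yr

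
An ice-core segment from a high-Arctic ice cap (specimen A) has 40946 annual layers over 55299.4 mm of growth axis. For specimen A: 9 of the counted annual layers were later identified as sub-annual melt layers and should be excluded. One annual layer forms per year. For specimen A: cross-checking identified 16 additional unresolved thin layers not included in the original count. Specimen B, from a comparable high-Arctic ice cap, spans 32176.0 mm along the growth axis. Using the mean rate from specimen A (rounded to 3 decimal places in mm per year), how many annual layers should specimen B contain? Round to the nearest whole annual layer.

23834 annual layers

Specimen A: after corrections the count is 40946 − 9 + 16 = 40953 annual layers.
A: Mean rate = 55299.4 mm / 40953 years ≈ 1.350 mm per year.
For B, 32176.0 / 1.350 = 23834.07 years ≈ 23834 annual layers.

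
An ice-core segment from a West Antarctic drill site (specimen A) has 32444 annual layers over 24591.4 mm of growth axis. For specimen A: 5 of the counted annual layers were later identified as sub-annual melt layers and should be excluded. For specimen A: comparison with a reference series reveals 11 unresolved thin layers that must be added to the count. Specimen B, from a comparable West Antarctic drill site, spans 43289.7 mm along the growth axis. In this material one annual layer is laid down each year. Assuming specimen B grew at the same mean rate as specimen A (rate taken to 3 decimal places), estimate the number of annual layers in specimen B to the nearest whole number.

Specimen A: correcting the raw count gives 32444 − 5 + 11 = 32450 true annual layers.
A: Mean rate = 24591.4 mm / 32450 years ≈ 0.758 mm per year.
Specimen B: 43289.7 mm / 0.758 mm per year = 57110.42 years ≈ 57110 annual layers.

57110 annual layers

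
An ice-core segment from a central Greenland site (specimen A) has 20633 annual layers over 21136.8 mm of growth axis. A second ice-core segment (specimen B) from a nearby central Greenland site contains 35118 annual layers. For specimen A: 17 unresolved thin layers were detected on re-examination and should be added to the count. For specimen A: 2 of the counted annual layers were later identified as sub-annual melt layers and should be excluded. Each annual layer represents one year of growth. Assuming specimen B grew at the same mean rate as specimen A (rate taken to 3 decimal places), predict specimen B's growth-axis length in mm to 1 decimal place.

Specimen A: after corrections the count is 20633 − 2 + 17 = 20648 annual layers.
A: 21136.8 mm over 20648 years gives 21136.8 / 20648 ≈ 1.024 mm/year.
For B, 1.024 mm/year × 35118 years = 35960.8 mm.

35960.8 mm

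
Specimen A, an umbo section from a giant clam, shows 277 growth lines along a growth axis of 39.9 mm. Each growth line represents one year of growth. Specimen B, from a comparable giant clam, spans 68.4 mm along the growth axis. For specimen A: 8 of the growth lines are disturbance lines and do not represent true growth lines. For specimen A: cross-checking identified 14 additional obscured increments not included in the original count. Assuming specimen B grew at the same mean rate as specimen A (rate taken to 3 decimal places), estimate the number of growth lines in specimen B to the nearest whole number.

485 growth lines

Specimen A: correcting the raw count gives 277 − 8 + 14 = 283 true growth lines.
A: 39.9 mm over 283 years gives 39.9 / 283 ≈ 0.141 mm/yr.
Specimen B: 68.4 mm / 0.141 mm per year = 485.11 years ≈ 485 growth lines.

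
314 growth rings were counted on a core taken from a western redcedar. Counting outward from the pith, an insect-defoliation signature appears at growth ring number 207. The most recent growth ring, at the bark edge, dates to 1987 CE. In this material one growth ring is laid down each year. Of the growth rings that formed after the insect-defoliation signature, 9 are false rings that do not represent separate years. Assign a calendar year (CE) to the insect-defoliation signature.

The insect-defoliation signature sits at growth ring 207 from the pith, so 314 − 207 = 107 growth rings formed after it.
Removing the 9 false growth rings leaves 107 − 9 = 98 true growth rings beyond the insect-defoliation signature.
The growth ring at the bark edge is 1987 CE, so the insect-defoliation signature dates to 1987 − 98 = 1889 CE.

1889 CE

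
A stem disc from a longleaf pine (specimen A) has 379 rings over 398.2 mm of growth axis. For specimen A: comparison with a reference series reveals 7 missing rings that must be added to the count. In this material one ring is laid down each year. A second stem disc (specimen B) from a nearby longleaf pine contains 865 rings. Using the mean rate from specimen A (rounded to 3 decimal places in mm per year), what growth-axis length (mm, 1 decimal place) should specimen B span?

892.7 mm

Specimen A: after corrections the count is 379 + 7 = 386 rings.
A: Extension rate ≈ 398.2 / 386 = 1.032 mm/year.
Length of B = 1.032 × 865 = 892.7 mm.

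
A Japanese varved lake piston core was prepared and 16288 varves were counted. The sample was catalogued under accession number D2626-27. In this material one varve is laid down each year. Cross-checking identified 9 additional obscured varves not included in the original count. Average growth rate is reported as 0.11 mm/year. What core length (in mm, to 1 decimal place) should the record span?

Adjusted count: 16288 + 9 = 16297 varves.
16297 years at 0.11 mm/year gives 0.11 × 16297 = 1792.7 mm.

1792.7 mm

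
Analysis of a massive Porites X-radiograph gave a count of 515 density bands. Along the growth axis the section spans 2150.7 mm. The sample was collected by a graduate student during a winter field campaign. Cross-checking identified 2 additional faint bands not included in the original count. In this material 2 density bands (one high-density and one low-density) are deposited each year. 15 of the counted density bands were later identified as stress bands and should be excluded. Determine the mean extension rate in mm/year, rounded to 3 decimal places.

8.569 mm/year

After corrections the count is 515 − 15 + 2 = 502 density bands.
502 density bands at 2 per year is 502 / 2 = 251 years.
2150.7 mm over 251 years gives 2150.7 / 251 ≈ 8.569 mm/year.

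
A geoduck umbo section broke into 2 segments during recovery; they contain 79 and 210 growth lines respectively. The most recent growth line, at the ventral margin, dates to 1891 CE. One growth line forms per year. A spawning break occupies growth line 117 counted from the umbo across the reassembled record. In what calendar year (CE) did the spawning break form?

1719 CE

Total growth lines = 79 + 210 = 289.
289 − 117 = 172 growth lines lie beyond the spawning break toward the ventral margin.
1891 − 172 = 1719 CE.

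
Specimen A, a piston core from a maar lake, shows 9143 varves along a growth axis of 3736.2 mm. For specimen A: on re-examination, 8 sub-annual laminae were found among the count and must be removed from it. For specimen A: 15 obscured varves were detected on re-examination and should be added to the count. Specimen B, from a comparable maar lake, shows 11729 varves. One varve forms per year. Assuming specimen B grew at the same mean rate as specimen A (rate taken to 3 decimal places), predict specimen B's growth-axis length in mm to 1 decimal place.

4785.4 mm

Specimen A: correcting the raw count gives 9143 − 8 + 15 = 9150 true varves.
A: Mean rate = 3736.2 mm / 9150 years ≈ 0.408 mm/yr.
For B, 0.408 mm/year × 11729 years = 4785.4 mm.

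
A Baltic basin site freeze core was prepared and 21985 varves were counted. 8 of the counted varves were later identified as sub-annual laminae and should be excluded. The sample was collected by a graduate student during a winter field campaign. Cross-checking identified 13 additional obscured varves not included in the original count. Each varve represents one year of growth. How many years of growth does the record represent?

21990 yr

Correcting the raw count gives 21985 − 8 + 13 = 21990 true varves.
With a one-to-one varve periodicity this is 21990 years.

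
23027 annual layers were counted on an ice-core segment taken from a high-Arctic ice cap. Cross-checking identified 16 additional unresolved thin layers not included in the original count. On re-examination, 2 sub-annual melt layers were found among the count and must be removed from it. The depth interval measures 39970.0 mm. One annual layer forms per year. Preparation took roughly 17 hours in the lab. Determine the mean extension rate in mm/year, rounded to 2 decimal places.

1.73 mm/year

After corrections the count is 23027 − 2 + 16 = 23041 annual layers.
Mean rate = 39970.0 mm / 23041 years ≈ 1.73 mm/year.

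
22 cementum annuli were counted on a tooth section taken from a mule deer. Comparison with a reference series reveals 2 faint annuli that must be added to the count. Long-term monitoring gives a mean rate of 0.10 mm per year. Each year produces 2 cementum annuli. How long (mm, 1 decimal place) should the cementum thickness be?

Adjusted count: 22 + 2 = 24 cementum annuli.
With 2 cementum annuli per year, 24 / 2 = 12 years.
Predicted length = 0.10 mm/year × 12 years = 1.2 mm.

1.2 mm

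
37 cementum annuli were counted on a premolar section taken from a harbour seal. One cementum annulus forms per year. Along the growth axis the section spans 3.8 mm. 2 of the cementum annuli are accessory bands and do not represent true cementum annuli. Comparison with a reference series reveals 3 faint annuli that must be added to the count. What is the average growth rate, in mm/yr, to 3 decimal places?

0.100 mm/yr

Correcting the raw count gives 37 − 2 + 3 = 38 true cementum annuli.
Extension rate ≈ 3.8 / 38 = 0.100 mm/yr.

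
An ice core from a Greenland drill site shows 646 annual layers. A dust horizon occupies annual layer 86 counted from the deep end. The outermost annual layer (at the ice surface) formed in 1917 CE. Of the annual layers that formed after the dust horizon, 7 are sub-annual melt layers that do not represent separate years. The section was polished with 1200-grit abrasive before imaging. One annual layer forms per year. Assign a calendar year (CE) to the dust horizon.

Between annual layer 86 and the ice surface there are 646 − 86 = 560 annual layers.
560 − 7 false = 553 true annual layers after the dust horizon.
Counting back 553 years from 1917 CE places the dust horizon in 1917 − 553 = 1364 CE.

1364 CE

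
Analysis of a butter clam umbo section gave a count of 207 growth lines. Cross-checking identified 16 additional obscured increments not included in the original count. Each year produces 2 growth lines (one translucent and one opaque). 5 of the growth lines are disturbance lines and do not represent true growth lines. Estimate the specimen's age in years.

True growth line count = 207 − 5 + 16 = 218.
218 growth lines at 2 per year is 218 / 2 = 109 years.

109 years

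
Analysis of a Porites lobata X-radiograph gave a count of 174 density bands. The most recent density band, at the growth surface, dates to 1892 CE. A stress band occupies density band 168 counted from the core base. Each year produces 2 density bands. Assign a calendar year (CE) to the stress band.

1889 CE

Between density band 168 and the growth surface there are 174 − 168 = 6 density bands.
6 density bands at 2 per year is 6 / 2 = 3 years.
The density band at the growth surface is 1892 CE, so the stress band dates to 1892 − 3 = 1889 CE.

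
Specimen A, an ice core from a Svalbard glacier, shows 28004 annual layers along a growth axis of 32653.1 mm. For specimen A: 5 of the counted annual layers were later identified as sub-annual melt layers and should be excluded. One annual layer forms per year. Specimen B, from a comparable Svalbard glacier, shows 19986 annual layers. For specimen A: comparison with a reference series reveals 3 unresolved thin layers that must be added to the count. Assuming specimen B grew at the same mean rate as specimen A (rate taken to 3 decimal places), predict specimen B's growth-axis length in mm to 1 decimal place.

Specimen A: true annual layer count = 28004 − 5 + 3 = 28002.
A: Mean rate = 32653.1 mm / 28002 years ≈ 1.166 mm per year.
B's length ≈ 1.166 × 19986 = 23303.7 mm.

23303.7 mm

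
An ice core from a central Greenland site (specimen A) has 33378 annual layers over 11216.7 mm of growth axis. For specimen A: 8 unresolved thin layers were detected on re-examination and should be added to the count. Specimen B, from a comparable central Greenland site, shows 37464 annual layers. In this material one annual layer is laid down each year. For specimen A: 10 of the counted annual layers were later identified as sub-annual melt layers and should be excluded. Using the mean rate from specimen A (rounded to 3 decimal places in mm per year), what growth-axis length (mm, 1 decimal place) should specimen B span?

12587.9 mm

Specimen A: correcting the raw count gives 33378 − 10 + 8 = 33376 true annual layers.
A: Mean rate = 11216.7 mm / 33376 years ≈ 0.336 mm/yr.
Length of B = 0.336 × 37464 = 12587.9 mm.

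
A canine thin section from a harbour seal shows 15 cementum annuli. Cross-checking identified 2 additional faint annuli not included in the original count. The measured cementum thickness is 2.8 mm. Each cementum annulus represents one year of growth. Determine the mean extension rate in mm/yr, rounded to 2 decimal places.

True cementum annulus count = 15 + 2 = 17.
2.8 mm over 17 years gives 2.8 / 17 ≈ 0.16 mm/yr.

0.16 mm/yr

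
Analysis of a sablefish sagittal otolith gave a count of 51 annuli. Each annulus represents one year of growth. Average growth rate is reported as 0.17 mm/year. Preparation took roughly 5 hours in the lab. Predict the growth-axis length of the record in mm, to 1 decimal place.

8.7 mm

51 years of growth are recorded.
Length ≈ 0.17 × 51 = 8.7 mm.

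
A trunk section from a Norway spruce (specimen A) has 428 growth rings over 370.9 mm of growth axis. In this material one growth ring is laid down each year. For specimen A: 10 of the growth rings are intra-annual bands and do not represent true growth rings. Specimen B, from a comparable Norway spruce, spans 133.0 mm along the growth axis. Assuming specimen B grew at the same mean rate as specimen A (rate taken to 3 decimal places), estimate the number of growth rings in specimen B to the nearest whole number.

Specimen A: adjusted count: 428 − 10 = 418 growth rings.
A: Extension rate ≈ 370.9 / 418 = 0.887 mm/year.
B spans 133.0 / 0.887 = 149.94 years ≈ 150 growth rings.

150 growth rings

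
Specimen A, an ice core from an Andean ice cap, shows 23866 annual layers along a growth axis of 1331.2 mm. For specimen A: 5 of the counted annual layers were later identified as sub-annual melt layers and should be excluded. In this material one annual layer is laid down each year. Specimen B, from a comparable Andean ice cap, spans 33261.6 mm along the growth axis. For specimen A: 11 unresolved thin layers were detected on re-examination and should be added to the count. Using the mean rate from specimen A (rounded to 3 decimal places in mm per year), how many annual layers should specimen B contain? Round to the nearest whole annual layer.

593957 annual layers

Specimen A: true annual layer count = 23866 − 5 + 11 = 23872.
A: Mean rate = 1331.2 mm / 23872 years ≈ 0.056 mm/year.
Specimen B: 33261.6 mm / 0.056 mm per year = 593957.14 years ≈ 593957 annual layers.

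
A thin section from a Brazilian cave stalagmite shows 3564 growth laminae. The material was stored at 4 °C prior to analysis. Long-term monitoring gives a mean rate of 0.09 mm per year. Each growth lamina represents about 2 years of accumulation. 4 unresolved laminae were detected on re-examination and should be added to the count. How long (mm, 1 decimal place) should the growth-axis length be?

After corrections the count is 3564 + 4 = 3568 growth laminae.
3568 growth laminae at 2 years each span 3568 × 2 = 7136 years.
Length ≈ 0.09 × 7136 = 642.2 mm.

642.2 mm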